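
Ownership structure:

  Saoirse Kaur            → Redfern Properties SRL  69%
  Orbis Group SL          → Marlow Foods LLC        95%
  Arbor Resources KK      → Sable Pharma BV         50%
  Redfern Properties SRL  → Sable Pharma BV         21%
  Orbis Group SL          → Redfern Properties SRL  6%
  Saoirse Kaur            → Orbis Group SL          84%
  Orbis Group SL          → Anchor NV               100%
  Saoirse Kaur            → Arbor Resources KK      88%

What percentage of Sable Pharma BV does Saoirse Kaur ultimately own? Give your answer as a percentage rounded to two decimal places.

59.55%

Saoirse reaches Sable along 3 paths.
Via Arbor: 88% × 50% = 44%.
Via Redfern: 69% × 21% = 14.49%.
Via Orbis → Redfern: 84% × 6% × 21% = 1.0584%.
Total: 44% + 14.49% + 1.0584% = 59.5484%.
Rounded: 59.55%.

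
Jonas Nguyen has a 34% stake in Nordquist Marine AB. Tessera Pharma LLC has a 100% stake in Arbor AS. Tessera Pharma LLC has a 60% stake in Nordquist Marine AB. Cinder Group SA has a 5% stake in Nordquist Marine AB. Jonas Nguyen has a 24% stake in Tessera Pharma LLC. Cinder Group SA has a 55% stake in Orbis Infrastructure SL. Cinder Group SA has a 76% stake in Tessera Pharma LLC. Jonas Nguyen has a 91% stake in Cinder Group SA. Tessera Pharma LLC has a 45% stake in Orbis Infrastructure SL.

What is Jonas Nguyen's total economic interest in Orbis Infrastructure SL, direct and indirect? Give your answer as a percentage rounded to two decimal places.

Jonas reaches Orbis along 3 paths.
Via Tessera: 24% × 45% = 10.8%.
Via Cinder → Tessera: 91% × 76% × 45% = 31.122%.
Via Cinder: 91% × 55% = 50.05%.
Total: 10.8% + 31.122% + 50.05% = 91.972%.
Rounded: 91.97%.

91.97%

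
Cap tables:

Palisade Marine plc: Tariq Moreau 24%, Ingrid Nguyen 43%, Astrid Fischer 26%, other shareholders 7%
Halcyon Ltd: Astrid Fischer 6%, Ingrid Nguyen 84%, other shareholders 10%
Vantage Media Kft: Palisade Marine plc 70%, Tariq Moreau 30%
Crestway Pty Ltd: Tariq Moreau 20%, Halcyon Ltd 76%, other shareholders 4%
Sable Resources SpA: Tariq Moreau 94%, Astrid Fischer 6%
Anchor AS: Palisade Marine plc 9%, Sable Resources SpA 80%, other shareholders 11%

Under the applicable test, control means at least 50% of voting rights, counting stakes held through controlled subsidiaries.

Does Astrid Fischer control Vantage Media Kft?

No

Astrid's largest direct stake is 26% in Palisade, which does not meet the threshold, so Astrid controls no company.
Neither Astrid nor any entity Astrid controls holds any voting interest in Vantage.
So Astrid does not control Vantage.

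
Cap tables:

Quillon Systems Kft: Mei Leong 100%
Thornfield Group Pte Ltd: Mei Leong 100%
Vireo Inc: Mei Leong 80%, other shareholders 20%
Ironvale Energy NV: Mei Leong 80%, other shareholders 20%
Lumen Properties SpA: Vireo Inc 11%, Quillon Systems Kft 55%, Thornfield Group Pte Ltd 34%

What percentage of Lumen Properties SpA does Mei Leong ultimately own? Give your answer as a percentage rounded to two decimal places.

Mei reaches Lumen along 3 paths.
Via Vireo: 80% × 11% = 8.8%.
Via Quillon: 100% × 55% = 55%.
Via Thornfield: 100% × 34% = 34%.
Total: 8.8% + 55% + 34% = 97.8%.
Rounded: 97.80%.

97.80%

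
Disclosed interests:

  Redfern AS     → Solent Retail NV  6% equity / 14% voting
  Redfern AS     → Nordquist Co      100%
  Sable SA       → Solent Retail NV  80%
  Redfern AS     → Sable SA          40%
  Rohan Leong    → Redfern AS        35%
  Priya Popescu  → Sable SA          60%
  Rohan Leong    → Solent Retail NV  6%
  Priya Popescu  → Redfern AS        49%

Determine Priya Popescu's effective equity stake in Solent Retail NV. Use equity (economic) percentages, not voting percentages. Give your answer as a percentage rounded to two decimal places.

Priya reaches Solent along 3 paths.
Via Redfern: 49% × 6% = 2.94%.
Via Redfern → Sable: 49% × 40% × 80% = 15.68%.
Via Sable: 60% × 80% = 48%.
Total: 2.94% + 15.68% + 48% = 66.62%.

66.62%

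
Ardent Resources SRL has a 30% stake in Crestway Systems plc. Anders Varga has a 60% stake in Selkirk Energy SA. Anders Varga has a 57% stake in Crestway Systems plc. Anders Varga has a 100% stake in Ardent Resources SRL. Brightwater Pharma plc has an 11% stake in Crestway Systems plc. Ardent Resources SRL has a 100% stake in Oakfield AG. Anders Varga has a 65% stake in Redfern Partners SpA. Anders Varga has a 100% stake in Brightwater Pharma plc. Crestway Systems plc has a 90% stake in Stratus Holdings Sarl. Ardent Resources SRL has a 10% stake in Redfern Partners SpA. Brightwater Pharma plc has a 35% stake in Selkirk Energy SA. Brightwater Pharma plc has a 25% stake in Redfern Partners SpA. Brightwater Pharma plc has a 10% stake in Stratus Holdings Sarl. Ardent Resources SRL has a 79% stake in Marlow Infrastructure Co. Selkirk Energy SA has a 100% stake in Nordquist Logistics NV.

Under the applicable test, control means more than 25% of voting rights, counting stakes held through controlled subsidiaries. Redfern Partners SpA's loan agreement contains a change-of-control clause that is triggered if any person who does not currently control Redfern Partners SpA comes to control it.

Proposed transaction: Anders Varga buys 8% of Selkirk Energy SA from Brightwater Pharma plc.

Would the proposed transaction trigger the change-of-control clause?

No

The purchase adds only to Anders's holdings (Brightwater's stake shrinks), so Anders is the only person who could newly come to control Redfern.
Anders holds 100% of Ardent, so Anders controls Ardent.
Anders holds 100% of Brightwater, so Anders controls Brightwater.
Ardent and Anders and Brightwater together hold 10% + 65% + 25% = 100% of Redfern, so Anders controls Redfern.
So Anders already controls Redfern before the transaction.
After the purchase, Anders's direct stake in Selkirk rises to 60% + 8% = 68%, and Brightwater's stake falls to 27%.
Anders controlled Redfern already, so this is not a new person acquiring control; every other person's position is unchanged or reduced.
No new person acquires control, so the clause is not triggered.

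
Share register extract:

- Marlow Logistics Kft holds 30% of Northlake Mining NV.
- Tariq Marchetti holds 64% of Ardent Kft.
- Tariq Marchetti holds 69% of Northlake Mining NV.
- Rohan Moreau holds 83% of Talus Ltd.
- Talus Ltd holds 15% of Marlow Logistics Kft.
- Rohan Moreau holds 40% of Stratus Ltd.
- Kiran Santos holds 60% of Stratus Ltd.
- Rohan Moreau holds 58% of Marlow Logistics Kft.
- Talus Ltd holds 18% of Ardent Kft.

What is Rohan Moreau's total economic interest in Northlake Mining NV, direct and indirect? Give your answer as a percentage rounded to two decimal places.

Rohan reaches Northlake along 2 paths.
Via Talus → Marlow: 83% × 15% × 30% = 3.735%.
Via Marlow: 58% × 30% = 17.4%.
Total: 3.735% + 17.4% = 21.135%.
Rounded: 21.14%.

21.14%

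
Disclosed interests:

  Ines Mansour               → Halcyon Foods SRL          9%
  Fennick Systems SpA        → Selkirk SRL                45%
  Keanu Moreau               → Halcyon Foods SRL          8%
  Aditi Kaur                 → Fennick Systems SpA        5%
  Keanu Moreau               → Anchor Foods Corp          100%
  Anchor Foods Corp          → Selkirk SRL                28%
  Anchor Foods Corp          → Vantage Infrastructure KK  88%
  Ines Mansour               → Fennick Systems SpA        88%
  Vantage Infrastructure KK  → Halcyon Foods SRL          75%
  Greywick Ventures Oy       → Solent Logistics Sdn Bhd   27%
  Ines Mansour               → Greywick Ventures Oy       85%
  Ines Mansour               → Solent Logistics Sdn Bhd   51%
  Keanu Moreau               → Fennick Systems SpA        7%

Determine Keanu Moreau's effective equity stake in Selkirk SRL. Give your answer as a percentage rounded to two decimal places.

Keanu reaches Selkirk along 2 paths.
Via Anchor: 100% × 28% = 28%.
Via Fennick: 7% × 45% = 3.15%.
Total: 28% + 3.15% = 31.15%.

31.15%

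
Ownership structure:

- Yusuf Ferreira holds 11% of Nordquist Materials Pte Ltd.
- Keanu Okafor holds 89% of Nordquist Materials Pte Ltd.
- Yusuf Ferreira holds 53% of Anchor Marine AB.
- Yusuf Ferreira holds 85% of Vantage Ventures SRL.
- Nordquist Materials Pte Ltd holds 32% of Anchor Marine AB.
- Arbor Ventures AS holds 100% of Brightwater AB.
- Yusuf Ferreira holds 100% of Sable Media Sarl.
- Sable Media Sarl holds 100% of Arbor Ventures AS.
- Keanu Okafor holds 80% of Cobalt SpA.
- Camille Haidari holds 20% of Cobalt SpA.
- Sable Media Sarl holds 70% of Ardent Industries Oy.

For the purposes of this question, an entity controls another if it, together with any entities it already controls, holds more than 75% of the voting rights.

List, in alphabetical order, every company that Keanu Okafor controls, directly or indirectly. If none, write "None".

Keanu holds 89% of Nordquist, so Keanu controls Nordquist.
Keanu holds 80% of Cobalt, so Keanu controls Cobalt.
No other company's threshold is met.

Cobalt SpA, Nordquist Materials Pte Ltd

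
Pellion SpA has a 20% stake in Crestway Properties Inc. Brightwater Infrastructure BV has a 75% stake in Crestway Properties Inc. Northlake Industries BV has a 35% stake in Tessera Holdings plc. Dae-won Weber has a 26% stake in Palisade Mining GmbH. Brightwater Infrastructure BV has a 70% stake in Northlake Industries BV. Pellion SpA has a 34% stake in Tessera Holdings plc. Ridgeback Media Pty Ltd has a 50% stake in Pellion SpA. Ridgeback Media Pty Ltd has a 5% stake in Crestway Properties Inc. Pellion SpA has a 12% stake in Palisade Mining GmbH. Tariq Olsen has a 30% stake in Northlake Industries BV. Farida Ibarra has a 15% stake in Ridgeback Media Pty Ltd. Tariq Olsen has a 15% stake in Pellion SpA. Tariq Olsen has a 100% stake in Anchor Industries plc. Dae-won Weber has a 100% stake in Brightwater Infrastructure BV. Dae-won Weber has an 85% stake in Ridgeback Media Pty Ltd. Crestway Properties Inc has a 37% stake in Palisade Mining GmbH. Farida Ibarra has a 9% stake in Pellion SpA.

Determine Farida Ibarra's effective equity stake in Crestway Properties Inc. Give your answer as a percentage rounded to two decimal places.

4.05%

Farida reaches Crestway along 3 paths.
Via Pellion: 9% × 20% = 1.8%.
Via Ridgeback → Pellion: 15% × 50% × 20% = 1.5%.
Via Ridgeback: 15% × 5% = 0.75%.
Total: 1.8% + 1.5% + 0.75% = 4.05%.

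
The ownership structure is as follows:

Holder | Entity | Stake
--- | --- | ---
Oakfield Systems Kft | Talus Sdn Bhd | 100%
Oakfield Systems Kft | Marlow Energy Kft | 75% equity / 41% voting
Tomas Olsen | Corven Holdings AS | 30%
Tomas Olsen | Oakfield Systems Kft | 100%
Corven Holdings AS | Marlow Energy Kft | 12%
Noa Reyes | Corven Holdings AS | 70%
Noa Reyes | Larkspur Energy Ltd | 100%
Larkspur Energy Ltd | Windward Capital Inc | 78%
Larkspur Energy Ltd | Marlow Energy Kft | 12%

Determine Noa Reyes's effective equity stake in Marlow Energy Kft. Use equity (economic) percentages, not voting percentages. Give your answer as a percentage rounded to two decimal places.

20.40%

Noa reaches Marlow along 2 paths.
Via Corven: 70% × 12% = 8.4%.
Via Larkspur: 100% × 12% = 12%.
Total: 8.4% + 12% = 20.4%.
Rounded: 20.40%.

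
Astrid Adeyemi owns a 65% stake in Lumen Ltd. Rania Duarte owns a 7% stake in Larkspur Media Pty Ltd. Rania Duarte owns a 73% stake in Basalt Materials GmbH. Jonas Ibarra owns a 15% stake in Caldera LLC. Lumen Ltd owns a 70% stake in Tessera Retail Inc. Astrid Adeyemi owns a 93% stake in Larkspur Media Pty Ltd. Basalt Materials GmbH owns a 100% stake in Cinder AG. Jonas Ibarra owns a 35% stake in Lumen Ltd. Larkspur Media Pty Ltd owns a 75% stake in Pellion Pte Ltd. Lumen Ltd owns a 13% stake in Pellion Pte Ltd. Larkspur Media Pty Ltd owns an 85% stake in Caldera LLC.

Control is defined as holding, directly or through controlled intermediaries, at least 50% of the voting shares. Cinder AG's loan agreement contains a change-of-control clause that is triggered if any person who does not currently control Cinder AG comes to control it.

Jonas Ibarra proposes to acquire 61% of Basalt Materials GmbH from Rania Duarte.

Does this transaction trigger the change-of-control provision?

The purchase adds only to Jonas's holdings (Rania's stake shrinks), so Jonas is the only person who could newly come to control Cinder.
Jonas's largest direct stake is 35% in Lumen, which does not meet the threshold, so Jonas controls no company.
Neither Jonas nor any entity Jonas controls holds any voting interest in Cinder.
So before the transaction, Jonas does not control Cinder.
After the purchase, Jonas holds 61% of Basalt directly, and Rania's stake falls to 12%.
Jonas holds 61% of Basalt, so Jonas controls Basalt.
Basalt holds 100% of Cinder, so Jonas controls Cinder.
Jonas did not control Cinder before and does after, so the clause is triggered.

Yes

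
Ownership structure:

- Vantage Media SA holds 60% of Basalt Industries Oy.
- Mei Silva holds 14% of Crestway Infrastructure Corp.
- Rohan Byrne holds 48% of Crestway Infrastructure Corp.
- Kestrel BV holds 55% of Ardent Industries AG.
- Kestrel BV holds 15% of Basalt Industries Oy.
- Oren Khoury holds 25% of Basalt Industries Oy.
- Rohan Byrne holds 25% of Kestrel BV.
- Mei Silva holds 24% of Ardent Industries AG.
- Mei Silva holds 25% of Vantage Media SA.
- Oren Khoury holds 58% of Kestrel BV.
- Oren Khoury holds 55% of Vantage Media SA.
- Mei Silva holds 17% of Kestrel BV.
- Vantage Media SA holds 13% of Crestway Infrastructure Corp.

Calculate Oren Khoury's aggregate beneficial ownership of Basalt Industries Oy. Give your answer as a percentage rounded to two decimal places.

66.70%

Oren reaches Basalt along 3 paths.
Via Vantage: 55% × 60% = 33%.
Direct stake: 25% = 25%.
Via Kestrel: 58% × 15% = 8.7%.
Total: 33% + 25% + 8.7% = 66.7%.
Rounded: 66.70%.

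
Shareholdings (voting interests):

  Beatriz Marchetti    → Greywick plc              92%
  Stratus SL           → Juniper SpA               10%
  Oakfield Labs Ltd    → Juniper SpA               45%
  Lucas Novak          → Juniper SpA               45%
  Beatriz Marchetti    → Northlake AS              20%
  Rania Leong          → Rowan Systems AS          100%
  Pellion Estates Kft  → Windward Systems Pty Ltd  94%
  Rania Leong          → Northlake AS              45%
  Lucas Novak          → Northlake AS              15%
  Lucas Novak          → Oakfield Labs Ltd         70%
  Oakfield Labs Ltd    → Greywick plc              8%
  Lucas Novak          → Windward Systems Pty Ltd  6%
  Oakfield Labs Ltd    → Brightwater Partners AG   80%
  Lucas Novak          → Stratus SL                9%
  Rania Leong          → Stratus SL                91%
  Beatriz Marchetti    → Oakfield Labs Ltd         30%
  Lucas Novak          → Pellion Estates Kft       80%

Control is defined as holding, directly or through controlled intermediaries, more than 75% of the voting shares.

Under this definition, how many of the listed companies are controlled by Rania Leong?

2

Rania holds 91% of Stratus, so Rania controls Stratus.
Rania holds 100% of Rowan, so Rania controls Rowan.
No other company's threshold is met.
Rania controls 2 companies.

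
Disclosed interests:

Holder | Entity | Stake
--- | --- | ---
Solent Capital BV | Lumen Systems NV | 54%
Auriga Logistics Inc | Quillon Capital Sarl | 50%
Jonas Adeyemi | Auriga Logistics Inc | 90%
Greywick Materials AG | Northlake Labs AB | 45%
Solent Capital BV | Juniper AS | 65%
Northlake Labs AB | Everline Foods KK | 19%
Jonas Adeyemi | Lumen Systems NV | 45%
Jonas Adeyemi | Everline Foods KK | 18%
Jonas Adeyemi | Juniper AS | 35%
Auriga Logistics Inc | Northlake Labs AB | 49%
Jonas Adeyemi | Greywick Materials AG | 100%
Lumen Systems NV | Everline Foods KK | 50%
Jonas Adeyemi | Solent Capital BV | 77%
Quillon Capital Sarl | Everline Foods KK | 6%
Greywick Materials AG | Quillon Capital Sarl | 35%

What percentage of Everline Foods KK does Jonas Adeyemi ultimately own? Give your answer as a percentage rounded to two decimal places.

Jonas reaches Everline along 7 paths.
Via Auriga → Quillon: 90% × 50% × 6% = 2.7%.
Via Greywick → Quillon: 100% × 35% × 6% = 2.1%.
Via Auriga → Northlake: 90% × 49% × 19% = 8.379%.
Via Greywick → Northlake: 100% × 45% × 19% = 8.55%.
Via Solent → Lumen: 77% × 54% × 50% = 20.79%.
Via Lumen: 45% × 50% = 22.5%.
Direct stake: 18% = 18%.
Total: 2.7% + 2.1% + 8.379% + 8.55% + 20.79% + 22.5% + 18% = 83.019%.
Rounded: 83.02%.

83.02%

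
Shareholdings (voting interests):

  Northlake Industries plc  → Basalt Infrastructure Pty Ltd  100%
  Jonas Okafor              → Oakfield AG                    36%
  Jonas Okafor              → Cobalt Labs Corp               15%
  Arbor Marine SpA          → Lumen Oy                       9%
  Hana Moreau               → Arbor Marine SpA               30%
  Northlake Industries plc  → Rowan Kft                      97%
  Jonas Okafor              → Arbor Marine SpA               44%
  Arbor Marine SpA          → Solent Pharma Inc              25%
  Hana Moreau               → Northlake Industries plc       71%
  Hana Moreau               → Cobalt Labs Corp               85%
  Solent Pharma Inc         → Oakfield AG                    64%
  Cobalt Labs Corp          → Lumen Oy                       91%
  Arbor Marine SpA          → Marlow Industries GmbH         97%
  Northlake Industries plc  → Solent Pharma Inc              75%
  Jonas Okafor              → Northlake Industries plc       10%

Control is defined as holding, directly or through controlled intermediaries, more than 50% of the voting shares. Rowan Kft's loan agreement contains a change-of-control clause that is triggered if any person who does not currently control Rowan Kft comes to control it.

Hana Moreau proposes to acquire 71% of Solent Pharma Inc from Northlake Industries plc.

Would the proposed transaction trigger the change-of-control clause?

The purchase adds only to Hana's holdings (Northlake's stake shrinks), so Hana is the only person who could newly come to control Rowan.
Hana holds 71% of Northlake, so Hana controls Northlake.
Northlake holds 97% of Rowan, so Hana controls Rowan.
So Hana already controls Rowan before the transaction.
After the purchase, Hana holds 71% of Solent directly, and Northlake's stake falls to 4%.
Hana controlled Rowan already, so this is not a new person acquiring control; every other person's position is unchanged or reduced.
No new person acquires control, so the clause is not triggered.

No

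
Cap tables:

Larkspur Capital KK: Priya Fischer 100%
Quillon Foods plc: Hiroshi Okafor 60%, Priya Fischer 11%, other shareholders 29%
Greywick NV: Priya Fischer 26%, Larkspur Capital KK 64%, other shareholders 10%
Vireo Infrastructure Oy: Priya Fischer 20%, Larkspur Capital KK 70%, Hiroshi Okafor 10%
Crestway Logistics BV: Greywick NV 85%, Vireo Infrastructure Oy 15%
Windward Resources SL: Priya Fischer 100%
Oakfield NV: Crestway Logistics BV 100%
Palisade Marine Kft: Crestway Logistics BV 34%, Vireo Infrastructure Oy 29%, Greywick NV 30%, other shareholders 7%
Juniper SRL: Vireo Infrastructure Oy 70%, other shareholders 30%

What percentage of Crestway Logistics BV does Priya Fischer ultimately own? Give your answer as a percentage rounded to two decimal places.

Priya reaches Crestway along 4 paths.
Via Greywick: 26% × 85% = 22.1%.
Via Larkspur → Greywick: 100% × 64% × 85% = 54.4%.
Via Vireo: 20% × 15% = 3%.
Via Larkspur → Vireo: 100% × 70% × 15% = 10.5%.
Total: 22.1% + 54.4% + 3% + 10.5% = 90%.
Rounded: 90.00%.

90.00%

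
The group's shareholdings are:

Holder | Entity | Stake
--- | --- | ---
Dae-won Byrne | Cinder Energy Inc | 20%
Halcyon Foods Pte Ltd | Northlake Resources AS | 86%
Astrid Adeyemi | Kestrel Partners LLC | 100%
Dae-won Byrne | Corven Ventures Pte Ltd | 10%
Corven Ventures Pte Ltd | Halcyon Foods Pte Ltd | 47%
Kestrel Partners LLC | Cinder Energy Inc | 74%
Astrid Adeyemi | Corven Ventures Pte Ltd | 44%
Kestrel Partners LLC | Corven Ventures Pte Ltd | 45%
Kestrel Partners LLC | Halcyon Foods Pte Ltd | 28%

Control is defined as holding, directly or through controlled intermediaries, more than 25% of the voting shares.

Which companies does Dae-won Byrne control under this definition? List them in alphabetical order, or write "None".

Dae-won's largest direct stake is 20% in Cinder, which does not meet the threshold.

None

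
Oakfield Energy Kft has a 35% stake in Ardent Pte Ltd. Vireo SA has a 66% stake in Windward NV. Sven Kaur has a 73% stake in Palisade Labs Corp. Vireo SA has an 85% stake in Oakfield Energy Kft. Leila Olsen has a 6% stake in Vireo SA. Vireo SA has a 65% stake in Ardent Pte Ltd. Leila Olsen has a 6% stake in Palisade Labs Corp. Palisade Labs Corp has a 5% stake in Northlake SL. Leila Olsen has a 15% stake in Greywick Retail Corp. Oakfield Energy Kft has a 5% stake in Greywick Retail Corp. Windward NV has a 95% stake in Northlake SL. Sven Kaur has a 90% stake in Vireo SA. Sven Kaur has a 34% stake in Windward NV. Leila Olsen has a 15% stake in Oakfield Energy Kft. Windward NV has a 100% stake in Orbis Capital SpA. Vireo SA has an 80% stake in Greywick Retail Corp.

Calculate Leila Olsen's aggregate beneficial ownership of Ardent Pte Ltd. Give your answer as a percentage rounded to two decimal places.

10.94%

Leila reaches Ardent along 3 paths.
Via Oakfield: 15% × 35% = 5.25%.
Via Vireo → Oakfield: 6% × 85% × 35% = 1.785%.
Via Vireo: 6% × 65% = 3.9%.
Total: 5.25% + 1.785% + 3.9% = 10.935%.
Rounded: 10.94%.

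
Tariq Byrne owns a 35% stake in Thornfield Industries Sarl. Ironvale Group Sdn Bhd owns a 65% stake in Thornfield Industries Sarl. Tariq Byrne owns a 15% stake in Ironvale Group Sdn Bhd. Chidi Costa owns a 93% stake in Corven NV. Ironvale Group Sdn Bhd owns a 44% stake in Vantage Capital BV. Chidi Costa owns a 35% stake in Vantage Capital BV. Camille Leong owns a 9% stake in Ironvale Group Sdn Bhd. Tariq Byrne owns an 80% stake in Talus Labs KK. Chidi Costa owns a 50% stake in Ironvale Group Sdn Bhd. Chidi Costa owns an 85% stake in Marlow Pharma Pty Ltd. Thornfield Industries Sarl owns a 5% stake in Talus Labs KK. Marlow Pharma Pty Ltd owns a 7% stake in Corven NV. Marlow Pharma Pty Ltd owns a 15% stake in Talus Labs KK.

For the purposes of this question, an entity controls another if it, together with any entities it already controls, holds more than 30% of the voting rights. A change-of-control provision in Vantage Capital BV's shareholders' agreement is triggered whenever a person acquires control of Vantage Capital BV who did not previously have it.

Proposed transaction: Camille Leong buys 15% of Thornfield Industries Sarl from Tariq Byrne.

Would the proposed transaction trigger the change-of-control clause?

The purchase adds only to Camille's holdings (Tariq's stake shrinks), so Camille is the only person who could newly come to control Vantage.
Camille's largest direct stake is 9% in Ironvale, which does not meet the threshold, so Camille controls no company.
Neither Camille nor any entity Camille controls holds any voting interest in Vantage.
So before the transaction, Camille does not control Vantage.
After the purchase, Camille holds 15% of Thornfield directly, and Tariq's stake falls to 20%.
Camille's side now holds 15% of Thornfield, not > 30%, so Camille still does not control Thornfield.
After the transaction, neither Camille nor any entity Camille controls holds a voting interest in Vantage, so Camille still does not control it.
No new person acquires control, so the clause is not triggered.

No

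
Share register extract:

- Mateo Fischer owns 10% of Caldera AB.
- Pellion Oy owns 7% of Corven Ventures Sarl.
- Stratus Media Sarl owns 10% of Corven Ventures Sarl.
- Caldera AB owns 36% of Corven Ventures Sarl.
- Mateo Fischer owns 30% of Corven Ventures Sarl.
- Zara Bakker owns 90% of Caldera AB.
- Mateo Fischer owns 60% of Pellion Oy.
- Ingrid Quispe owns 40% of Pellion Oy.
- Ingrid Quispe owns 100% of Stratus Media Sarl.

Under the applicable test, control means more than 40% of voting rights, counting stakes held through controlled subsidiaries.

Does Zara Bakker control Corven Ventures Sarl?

Zara holds 90% of Caldera, so Zara controls Caldera.
In Corven, Zara's side holds only 36%, not > 40%.
So Zara does not control Corven.

No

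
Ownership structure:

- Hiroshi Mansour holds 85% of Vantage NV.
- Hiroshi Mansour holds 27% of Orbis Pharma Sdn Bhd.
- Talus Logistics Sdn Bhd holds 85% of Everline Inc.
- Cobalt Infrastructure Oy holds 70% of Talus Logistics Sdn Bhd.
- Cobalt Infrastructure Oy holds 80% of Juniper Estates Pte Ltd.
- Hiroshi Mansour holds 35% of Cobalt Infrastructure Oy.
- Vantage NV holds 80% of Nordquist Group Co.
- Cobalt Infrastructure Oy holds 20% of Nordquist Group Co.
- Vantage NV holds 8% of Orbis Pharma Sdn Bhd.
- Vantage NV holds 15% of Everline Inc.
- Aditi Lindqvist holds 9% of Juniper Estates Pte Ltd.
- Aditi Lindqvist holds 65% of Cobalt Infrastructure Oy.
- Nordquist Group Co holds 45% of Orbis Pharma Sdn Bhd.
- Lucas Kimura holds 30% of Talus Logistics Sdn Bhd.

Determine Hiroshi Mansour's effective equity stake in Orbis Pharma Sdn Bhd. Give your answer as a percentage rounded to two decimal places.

67.55%

Hiroshi reaches Orbis along 4 paths.
Via Vantage: 85% × 8% = 6.8%.
Direct stake: 27% = 27%.
Via Vantage → Nordquist: 85% × 80% × 45% = 30.6%.
Via Cobalt → Nordquist: 35% × 20% × 45% = 3.15%.
Total: 6.8% + 27% + 30.6% + 3.15% = 67.55%.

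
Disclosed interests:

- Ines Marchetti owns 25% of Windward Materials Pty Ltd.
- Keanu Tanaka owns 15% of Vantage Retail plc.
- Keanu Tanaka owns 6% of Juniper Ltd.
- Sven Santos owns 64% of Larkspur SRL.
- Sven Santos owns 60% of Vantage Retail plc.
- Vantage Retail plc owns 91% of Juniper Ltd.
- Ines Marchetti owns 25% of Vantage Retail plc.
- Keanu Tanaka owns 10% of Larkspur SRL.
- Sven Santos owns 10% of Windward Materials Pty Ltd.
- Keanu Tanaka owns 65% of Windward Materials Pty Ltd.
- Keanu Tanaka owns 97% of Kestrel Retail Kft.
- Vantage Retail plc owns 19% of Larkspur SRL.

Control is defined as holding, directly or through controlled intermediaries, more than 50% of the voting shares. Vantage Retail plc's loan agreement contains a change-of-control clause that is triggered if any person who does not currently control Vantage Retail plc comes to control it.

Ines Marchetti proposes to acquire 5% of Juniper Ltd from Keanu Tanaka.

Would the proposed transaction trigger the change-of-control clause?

The purchase adds only to Ines's holdings (Keanu's stake shrinks), so Ines is the only person who could newly come to control Vantage.
Ines's largest direct stake is 25% in Windward, which does not meet the threshold, so Ines controls no company.
In Vantage, Ines's side holds only 25%, not > 50%.
So before the transaction, Ines does not control Vantage.
After the purchase, Ines holds 5% of Juniper directly, and Keanu's stake falls to 1%.
Ines's side now holds 5% of Juniper, not > 50%, so Ines still does not control Juniper.
After the transaction, Ines's side holds 25% of Vantage, not > 50%, so Ines still does not control Vantage.
No new person acquires control, so the clause is not triggered.

No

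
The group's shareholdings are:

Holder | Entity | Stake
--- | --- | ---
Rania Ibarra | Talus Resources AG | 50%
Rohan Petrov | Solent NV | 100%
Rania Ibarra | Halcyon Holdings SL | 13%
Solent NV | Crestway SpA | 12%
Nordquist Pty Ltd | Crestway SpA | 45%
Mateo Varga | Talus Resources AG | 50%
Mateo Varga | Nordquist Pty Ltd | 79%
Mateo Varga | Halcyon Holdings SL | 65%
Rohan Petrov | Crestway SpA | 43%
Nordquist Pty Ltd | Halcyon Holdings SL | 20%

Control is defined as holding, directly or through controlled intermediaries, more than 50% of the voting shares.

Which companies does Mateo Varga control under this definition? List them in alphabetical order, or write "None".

Mateo holds 79% of Nordquist, so Mateo controls Nordquist.
Mateo and Nordquist together hold 65% + 20% = 85% of Halcyon, so Mateo controls Halcyon.
No other company's threshold is met.

Halcyon Holdings SL, Nordquist Pty Ltd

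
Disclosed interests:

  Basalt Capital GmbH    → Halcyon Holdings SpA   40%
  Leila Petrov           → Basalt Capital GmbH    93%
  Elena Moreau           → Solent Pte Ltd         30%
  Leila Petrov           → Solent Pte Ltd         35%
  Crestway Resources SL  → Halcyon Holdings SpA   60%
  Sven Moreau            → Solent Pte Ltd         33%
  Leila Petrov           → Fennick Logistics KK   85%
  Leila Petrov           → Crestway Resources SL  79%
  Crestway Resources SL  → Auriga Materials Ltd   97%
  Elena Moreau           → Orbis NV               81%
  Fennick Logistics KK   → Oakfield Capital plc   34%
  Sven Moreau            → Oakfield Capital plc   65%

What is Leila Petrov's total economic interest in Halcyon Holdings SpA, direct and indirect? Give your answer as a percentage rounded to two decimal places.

84.60%

Leila reaches Halcyon along 2 paths.
Via Crestway: 79% × 60% = 47.4%.
Via Basalt: 93% × 40% = 37.2%.
Total: 47.4% + 37.2% = 84.6%.
Rounded: 84.60%.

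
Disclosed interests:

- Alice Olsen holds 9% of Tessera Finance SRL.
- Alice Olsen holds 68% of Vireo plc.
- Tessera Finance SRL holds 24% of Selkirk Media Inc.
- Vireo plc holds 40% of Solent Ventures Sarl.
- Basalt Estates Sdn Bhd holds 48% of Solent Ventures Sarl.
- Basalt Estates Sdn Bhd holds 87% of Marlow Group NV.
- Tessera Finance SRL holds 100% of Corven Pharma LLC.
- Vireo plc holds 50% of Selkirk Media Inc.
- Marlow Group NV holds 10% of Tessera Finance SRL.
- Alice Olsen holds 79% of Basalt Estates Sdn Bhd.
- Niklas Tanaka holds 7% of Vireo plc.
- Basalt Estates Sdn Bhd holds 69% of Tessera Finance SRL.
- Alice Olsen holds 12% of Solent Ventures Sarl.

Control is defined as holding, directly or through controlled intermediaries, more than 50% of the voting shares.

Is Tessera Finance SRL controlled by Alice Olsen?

Alice holds 79% of Basalt, so Alice controls Basalt.
Basalt holds 87% of Marlow, so Alice controls Marlow.
Alice and Basalt and Marlow together hold 9% + 69% + 10% = 88% of Tessera, so Alice controls Tessera.

Yes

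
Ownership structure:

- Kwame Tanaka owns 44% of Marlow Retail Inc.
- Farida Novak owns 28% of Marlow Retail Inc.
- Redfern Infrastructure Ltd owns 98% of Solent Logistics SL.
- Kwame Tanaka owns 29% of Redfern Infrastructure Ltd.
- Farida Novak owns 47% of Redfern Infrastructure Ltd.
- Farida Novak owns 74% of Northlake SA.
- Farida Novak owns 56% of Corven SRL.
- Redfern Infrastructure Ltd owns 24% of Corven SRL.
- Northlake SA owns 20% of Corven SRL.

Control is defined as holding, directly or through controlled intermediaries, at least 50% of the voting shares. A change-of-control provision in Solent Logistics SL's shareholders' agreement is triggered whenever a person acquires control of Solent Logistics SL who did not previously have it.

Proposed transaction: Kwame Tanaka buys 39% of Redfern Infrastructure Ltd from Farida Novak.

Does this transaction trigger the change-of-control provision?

The purchase adds only to Kwame's holdings (Farida's stake shrinks), so Kwame is the only person who could newly come to control Solent.
Kwame's largest direct stake is 44% in Marlow, which does not meet the threshold, so Kwame controls no company.
Neither Kwame nor any entity Kwame controls holds any voting interest in Solent.
So before the transaction, Kwame does not control Solent.
After the purchase, Kwame's direct stake in Redfern rises to 29% + 39% = 68%, and Farida's stake falls to 8%.
Kwame holds 68% of Redfern, so Kwame controls Redfern.
Redfern holds 98% of Solent, so Kwame controls Solent.
Kwame did not control Solent before and does after, so the clause is triggered.

Yes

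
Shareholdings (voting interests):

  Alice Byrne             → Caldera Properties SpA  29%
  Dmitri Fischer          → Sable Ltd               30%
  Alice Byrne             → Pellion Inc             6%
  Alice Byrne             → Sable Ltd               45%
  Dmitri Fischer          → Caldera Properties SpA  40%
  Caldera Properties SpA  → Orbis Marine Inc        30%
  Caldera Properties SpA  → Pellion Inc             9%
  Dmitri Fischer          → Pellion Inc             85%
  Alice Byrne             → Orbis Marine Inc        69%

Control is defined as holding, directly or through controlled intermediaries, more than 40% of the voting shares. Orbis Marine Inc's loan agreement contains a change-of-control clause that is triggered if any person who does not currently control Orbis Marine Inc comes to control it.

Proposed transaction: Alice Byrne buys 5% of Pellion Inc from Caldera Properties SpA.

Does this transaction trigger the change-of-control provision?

The purchase adds only to Alice's holdings (Caldera's stake shrinks), so Alice is the only person who could newly come to control Orbis.
Alice holds 69% of Orbis, so Alice controls Orbis.
So Alice already controls Orbis before the transaction.
After the purchase, Alice's direct stake in Pellion rises to 6% + 5% = 11%, and Caldera's stake falls to 4%.
Alice controlled Orbis already, so this is not a new person acquiring control; every other person's position is unchanged or reduced.
No new person acquires control, so the clause is not triggered.

No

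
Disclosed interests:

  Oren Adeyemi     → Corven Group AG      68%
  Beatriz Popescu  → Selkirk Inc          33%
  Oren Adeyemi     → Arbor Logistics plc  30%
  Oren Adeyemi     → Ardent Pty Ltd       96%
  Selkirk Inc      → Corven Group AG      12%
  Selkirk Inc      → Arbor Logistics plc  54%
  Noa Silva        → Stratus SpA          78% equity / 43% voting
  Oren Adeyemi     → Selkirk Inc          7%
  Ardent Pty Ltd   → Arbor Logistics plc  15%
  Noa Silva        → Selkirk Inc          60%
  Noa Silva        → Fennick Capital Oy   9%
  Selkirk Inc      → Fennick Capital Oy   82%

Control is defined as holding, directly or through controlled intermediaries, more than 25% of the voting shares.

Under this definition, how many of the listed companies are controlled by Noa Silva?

4

Noa holds 43% of Stratus, so Noa controls Stratus.
Noa holds 60% of Selkirk, so Noa controls Selkirk.
Selkirk and Noa together hold 82% + 9% = 91% of Fennick, so Noa controls Fennick.
Selkirk holds 54% of Arbor, so Noa controls Arbor.
No other company's threshold is met.
Noa controls 4 companies.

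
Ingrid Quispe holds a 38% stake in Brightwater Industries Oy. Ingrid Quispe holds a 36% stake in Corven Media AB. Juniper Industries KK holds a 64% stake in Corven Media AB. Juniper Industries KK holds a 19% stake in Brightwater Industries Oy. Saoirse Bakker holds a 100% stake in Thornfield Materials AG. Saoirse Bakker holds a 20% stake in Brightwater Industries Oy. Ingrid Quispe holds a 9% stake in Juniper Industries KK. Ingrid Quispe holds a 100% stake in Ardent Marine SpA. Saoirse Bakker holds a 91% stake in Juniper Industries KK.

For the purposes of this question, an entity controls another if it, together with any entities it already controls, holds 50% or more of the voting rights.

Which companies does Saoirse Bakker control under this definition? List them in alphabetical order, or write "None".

Corven Media AB, Juniper Industries KK, Thornfield Materials AG

Saoirse holds 100% of Thornfield, so Saoirse controls Thornfield.
Saoirse holds 91% of Juniper, so Saoirse controls Juniper.
Juniper holds 64% of Corven, so Saoirse controls Corven.
No other company's threshold is met.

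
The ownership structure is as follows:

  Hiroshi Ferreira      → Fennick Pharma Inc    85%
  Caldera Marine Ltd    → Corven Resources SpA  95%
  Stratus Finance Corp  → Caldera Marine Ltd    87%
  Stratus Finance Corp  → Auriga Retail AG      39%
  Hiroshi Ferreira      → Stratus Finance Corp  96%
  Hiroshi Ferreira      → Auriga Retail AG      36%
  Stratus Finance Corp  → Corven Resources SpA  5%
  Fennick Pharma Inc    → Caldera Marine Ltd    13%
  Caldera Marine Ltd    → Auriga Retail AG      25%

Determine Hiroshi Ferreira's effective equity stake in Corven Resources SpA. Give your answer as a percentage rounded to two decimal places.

94.64%

Hiroshi reaches Corven along 3 paths.
Via Stratus: 96% × 5% = 4.8%.
Via Fennick → Caldera: 85% × 13% × 95% = 10.4975%.
Via Stratus → Caldera: 96% × 87% × 95% = 79.344%.
Total: 4.8% + 10.4975% + 79.344% = 94.6415%.
Rounded: 94.64%.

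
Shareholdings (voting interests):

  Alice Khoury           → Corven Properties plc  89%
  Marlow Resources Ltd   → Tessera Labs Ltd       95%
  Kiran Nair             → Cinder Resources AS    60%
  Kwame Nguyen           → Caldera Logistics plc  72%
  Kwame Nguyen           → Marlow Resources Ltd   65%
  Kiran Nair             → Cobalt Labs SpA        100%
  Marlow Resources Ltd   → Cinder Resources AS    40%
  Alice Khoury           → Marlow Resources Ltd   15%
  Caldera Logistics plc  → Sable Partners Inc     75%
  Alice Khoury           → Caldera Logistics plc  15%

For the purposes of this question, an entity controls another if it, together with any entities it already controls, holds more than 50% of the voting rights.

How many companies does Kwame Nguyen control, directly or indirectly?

4

Kwame holds 65% of Marlow, so Kwame controls Marlow.
Kwame holds 72% of Caldera, so Kwame controls Caldera.
Caldera holds 75% of Sable, so Kwame controls Sable.
Marlow holds 95% of Tessera, so Kwame controls Tessera.
No other company's threshold is met.
Kwame controls 4 companies.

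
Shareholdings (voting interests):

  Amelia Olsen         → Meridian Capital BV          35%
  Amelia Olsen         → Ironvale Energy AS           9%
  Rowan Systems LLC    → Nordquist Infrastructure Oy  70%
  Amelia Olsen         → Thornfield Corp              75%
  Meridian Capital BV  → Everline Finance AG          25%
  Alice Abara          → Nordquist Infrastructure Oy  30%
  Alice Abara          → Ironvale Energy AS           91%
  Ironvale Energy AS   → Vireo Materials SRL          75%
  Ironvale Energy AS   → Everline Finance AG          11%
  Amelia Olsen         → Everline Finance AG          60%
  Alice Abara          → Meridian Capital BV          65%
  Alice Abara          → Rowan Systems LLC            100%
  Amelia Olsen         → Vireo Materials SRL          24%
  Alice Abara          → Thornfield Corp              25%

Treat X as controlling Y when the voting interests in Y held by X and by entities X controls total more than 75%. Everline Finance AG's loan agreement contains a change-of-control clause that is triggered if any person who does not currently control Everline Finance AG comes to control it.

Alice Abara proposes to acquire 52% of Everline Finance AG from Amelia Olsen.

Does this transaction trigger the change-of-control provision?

No

The purchase adds only to Alice's holdings (Amelia's stake shrinks), so Alice is the only person who could newly come to control Everline.
Alice holds 100% of Rowan, so Alice controls Rowan.
Alice holds 91% of Ironvale, so Alice controls Ironvale.
Alice and Rowan together hold 30% + 70% = 100% of Nordquist, so Alice controls Nordquist.
In Everline, Alice's side holds only 11%, not > 75%.
So before the transaction, Alice does not control Everline.
After the purchase, Alice holds 52% of Everline directly, and Amelia's stake falls to 8%.
After the transaction, Alice's side holds 11% + 52% = 63% of Everline, not > 75%, so Alice still does not control Everline.
No new person acquires control, so the clause is not triggered.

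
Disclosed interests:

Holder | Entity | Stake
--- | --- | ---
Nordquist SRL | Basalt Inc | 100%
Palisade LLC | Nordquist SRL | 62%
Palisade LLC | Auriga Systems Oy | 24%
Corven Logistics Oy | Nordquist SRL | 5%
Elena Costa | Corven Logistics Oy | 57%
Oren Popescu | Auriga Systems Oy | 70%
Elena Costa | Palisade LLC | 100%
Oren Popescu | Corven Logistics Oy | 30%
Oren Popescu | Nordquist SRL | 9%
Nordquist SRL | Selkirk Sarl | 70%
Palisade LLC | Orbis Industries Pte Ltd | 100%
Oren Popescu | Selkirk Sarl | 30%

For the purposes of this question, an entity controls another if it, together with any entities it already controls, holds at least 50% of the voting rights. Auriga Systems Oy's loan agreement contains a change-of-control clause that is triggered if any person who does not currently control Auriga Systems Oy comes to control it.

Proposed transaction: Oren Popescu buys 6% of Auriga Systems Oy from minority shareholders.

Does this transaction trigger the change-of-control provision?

The purchase changes only Oren's holdings, so Oren is the only person who could newly come to control Auriga.
Oren holds 70% of Auriga, so Oren controls Auriga.
So Oren already controls Auriga before the transaction.
After the purchase, Oren's direct stake in Auriga rises to 70% + 6% = 76%.
Oren controlled Auriga already, so this is not a new person acquiring control; every other person's position is unchanged or reduced.
No new person acquires control, so the clause is not triggered.

No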